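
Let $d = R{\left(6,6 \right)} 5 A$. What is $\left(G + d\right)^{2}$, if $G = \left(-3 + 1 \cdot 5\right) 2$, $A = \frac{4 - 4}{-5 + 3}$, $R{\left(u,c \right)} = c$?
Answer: $16$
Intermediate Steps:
$A = 0$ ($A = \frac{0}{-2} = 0 \left(- \frac{1}{2}\right) = 0$)
$G = 4$ ($G = \left(-3 + 5\right) 2 = 2 \cdot 2 = 4$)
$d = 0$ ($d = 6 \cdot 5 \cdot 0 = 30 \cdot 0 = 0$)
$\left(G + d\right)^{2} = \left(4 + 0\right)^{2} = 4^{2} = 16$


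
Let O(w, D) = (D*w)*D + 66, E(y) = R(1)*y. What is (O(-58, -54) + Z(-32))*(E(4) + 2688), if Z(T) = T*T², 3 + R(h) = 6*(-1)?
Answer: -535253160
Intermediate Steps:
R(h) = -9 (R(h) = -3 + 6*(-1) = -3 - 6 = -9)
E(y) = -9*y
Z(T) = T³
O(w, D) = 66 + w*D² (O(w, D) = w*D² + 66 = 66 + w*D²)
(O(-58, -54) + Z(-32))*(E(4) + 2688) = ((66 - 58*(-54)²) + (-32)³)*(-9*4 + 2688) = ((66 - 58*2916) - 32768)*(-36 + 2688) = ((66 - 169128) - 32768)*2652 = (-169062 - 32768)*2652 = -201830*2652 = -535253160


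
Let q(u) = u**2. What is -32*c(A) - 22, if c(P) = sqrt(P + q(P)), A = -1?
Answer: -22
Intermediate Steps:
c(P) = sqrt(P + P**2)
-32*c(A) - 22 = -32*I*sqrt(1 - 1) - 22 = -32*sqrt(-1*0) - 22 = -32*sqrt(0) - 22 = -32*0 - 22 = 0 - 22 = -22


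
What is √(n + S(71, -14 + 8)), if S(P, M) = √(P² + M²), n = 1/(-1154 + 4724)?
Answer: √(3570 + 12744900*√5077)/3570 ≈ 8.4412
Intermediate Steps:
n = 1/3570 ≈ 0.00028011
S(P, M) = √(M² + P²)
√(n + S(71, -14 + 8)) = √(1/3570 + √((-14 + 8)² + 71²)) = √(1/3570 + √((-6)² + 5041)) = √(1/3570 + √(36 + 5041)) = √(1/3570 + √5077)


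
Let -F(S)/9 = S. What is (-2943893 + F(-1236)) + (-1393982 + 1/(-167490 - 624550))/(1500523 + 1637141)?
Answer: -2429462601812613307/828385131520 ≈ -2.9328e+6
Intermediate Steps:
F(S) = -9*S
(-2943893 + F(-1236)) + (-1393982 + 1/(-167490 - 624550))/(1500523 + 1637141) = (-2943893 - 9*(-1236)) + (-1393982 + 1/(-167490 - 624550))/(1500523 + 1637141) = (-2943893 + 11124) + (-1393982 + 1/(-792040))/3137664 = -2932769 + (-1393982 - 1/792040)*(1/3137664) = -2932769 - 1104089503281/792040*1/3137664 = -2932769 - 368029834427/828385131520 = -2429462601812613307/828385131520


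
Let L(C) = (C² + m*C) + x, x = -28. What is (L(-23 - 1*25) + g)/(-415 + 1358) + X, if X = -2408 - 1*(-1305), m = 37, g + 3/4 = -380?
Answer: -4160039/3772 ≈ -1102.9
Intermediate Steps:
g = -1523/4 (g = -¾ - 380 = -1523/4 ≈ -380.75)
X = -1103 (X = -2408 + 1305 = -1103)
L(C) = -28 + C² + 37*C (L(C) = (C² + 37*C) - 28 = -28 + C² + 37*C)
(L(-23 - 1*25) + g)/(-415 + 1358) + X = ((-28 + (-23 - 1*25)² + 37*(-23 - 1*25)) - 1523/4)/(-415 + 1358) - 1103 = ((-28 + (-23 - 25)² + 37*(-23 - 25)) - 1523/4)/943 - 1103 = ((-28 + (-48)² + 37*(-48)) - 1523/4)*(1/943) - 1103 = ((-28 + 2304 - 1776) - 1523/4)*(1/943) - 1103 = (500 - 1523/4)*(1/943) - 1103 = (477/4)*(1/943) - 1103 = 477/3772 - 1103 = -4160039/3772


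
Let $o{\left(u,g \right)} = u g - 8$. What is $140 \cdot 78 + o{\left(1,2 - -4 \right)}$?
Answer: $10918$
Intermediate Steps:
$o{\left(u,g \right)} = -8 + g u$ ($o{\left(u,g \right)} = g u - 8 = -8 + g u$)
$140 \cdot 78 + o{\left(1,2 - -4 \right)} = 140 \cdot 78 - \left(8 - \left(2 - -4\right) 1\right) = 10920 - \left(8 - \left(2 + 4\right) 1\right) = 10920 + \left(-8 + 6 \cdot 1\right) = 10920 + \left(-8 + 6\right) = 10920 - 2 = 10918$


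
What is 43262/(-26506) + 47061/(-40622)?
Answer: -1502393915/538363366 ≈ -2.7907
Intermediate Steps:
43262/(-26506) + 47061/(-40622) = 43262*(-1/26506) + 47061*(-1/40622) = -21631/13253 - 47061/40622 = -1502393915/538363366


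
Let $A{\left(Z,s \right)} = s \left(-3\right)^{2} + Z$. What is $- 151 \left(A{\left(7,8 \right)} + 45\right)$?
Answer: $-18724$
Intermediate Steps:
$A{\left(Z,s \right)} = Z + 9 s$ ($A{\left(Z,s \right)} = s 9 + Z = 9 s + Z = Z + 9 s$)
$- 151 \left(A{\left(7,8 \right)} + 45\right) = - 151 \left(\left(7 + 9 \cdot 8\right) + 45\right) = - 151 \left(\left(7 + 72\right) + 45\right) = - 151 \left(79 + 45\right) = \left(-151\right) 124 = -18724$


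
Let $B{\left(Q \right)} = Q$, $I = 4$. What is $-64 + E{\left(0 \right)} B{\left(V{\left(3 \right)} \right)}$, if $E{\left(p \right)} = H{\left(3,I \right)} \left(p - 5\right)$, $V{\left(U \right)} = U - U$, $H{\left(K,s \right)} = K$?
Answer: $-64$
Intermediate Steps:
$V{\left(U \right)} = 0$
$E{\left(p \right)} = -15 + 3 p$ ($E{\left(p \right)} = 3 \left(p - 5\right) = 3 \left(-5 + p\right) = -15 + 3 p$)
$-64 + E{\left(0 \right)} B{\left(V{\left(3 \right)} \right)} = -64 + \left(-15 + 3 \cdot 0\right) 0 = -64 + \left(-15 + 0\right) 0 = -64 - 0 = -64 + 0 = -64$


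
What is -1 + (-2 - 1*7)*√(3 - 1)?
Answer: -1 - 9*√2 ≈ -13.728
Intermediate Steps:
-1 + (-2 - 1*7)*√(3 - 1) = -1 + (-2 - 7)*√2 = -1 - 9*√2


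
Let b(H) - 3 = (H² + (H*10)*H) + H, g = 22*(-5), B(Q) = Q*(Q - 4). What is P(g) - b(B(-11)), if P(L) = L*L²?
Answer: -1630643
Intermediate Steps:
B(Q) = Q*(-4 + Q)
g = -110
b(H) = 3 + H + 11*H² (b(H) = 3 + ((H² + (H*10)*H) + H) = 3 + ((H² + (10*H)*H) + H) = 3 + ((H² + 10*H²) + H) = 3 + (11*H² + H) = 3 + (H + 11*H²) = 3 + H + 11*H²)
P(L) = L³
P(g) - b(B(-11)) = (-110)³ - (3 - 11*(-4 - 11) + 11*(-11*(-4 - 11))²) = -1331000 - (3 - 11*(-15) + 11*(-11*(-15))²) = -1331000 - (3 + 165 + 11*165²) = -1331000 - (3 + 165 + 11*27225) = -1331000 - (3 + 165 + 299475) = -1331000 - 1*299643 = -1331000 - 299643 = -1630643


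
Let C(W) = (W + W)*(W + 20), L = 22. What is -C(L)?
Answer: -1848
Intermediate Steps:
C(W) = 2*W*(20 + W) (C(W) = (2*W)*(20 + W) = 2*W*(20 + W))
-C(L) = -2*22*(20 + 22) = -2*22*42 = -1*1848 = -1848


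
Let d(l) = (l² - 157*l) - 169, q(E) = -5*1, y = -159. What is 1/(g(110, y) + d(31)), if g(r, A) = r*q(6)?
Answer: -1/4625 ≈ -0.00021622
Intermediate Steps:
q(E) = -5
g(r, A) = -5*r (g(r, A) = r*(-5) = -5*r)
d(l) = -169 + l² - 157*l
1/(g(110, y) + d(31)) = 1/(-5*110 + (-169 + 31² - 157*31)) = 1/(-550 + (-169 + 961 - 4867)) = 1/(-550 - 4075) = 1/(-4625) = -1/4625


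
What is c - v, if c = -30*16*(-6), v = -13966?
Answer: 16846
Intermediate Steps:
c = 2880 (c = -480*(-6) = 2880)
c - v = 2880 - 1*(-13966) = 2880 + 13966 = 16846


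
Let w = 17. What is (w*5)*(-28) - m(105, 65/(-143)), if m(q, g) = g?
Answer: -26175/11 ≈ -2379.5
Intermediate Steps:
(w*5)*(-28) - m(105, 65/(-143)) = (17*5)*(-28) - 65/(-143) = 85*(-28) - 65*(-1)/143 = -2380 - 1*(-5/11) = -2380 + 5/11 = -26175/11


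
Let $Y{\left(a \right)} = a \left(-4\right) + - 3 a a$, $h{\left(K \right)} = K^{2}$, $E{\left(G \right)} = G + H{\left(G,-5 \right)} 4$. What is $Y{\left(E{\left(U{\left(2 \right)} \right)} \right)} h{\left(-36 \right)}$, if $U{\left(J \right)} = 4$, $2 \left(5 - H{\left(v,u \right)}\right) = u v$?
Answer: $-16257024$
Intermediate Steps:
$H{\left(v,u \right)} = 5 - \frac{u v}{2}$
$E{\left(G \right)} = 20 + 11 G$ ($E{\left(G \right)} = G + \left(5 - - \frac{5 G}{2}\right) 4 = G + \left(5 + \frac{5 G}{2}\right) 4 = G + \left(20 + 10 G\right) = 20 + 11 G$)
$Y{\left(a \right)} = - 4 a - 3 a^{2}$
$Y{\left(E{\left(U{\left(2 \right)} \right)} \right)} h{\left(-36 \right)} = - \left(20 + 11 \cdot 4\right) \left(4 + 3 \left(20 + 11 \cdot 4\right)\right) \left(-36\right)^{2} = - \left(20 + 44\right) \left(4 + 3 \left(20 + 44\right)\right) 1296 = \left(-1\right) 64 \left(4 + 3 \cdot 64\right) 1296 = \left(-1\right) 64 \left(4 + 192\right) 1296 = \left(-1\right) 64 \cdot 196 \cdot 1296 = \left(-12544\right) 1296 = -16257024$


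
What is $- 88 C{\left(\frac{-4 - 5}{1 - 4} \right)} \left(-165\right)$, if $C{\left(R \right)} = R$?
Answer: $43560$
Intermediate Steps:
$- 88 C{\left(\frac{-4 - 5}{1 - 4} \right)} \left(-165\right) = - 88 \frac{-4 - 5}{1 - 4} \left(-165\right) = - 88 \left(- \frac{9}{-3}\right) \left(-165\right) = - 88 \left(\left(-9\right) \left(- \frac{1}{3}\right)\right) \left(-165\right) = \left(-88\right) 3 \left(-165\right) = \left(-264\right) \left(-165\right) = 43560$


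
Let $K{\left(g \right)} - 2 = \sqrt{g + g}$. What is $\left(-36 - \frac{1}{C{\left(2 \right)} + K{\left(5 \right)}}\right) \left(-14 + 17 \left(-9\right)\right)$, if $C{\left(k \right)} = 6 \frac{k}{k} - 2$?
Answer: $\frac{78657}{13} - \frac{167 \sqrt{10}}{26} \approx 6030.2$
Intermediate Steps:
$K{\left(g \right)} = 2 + \sqrt{2} \sqrt{g}$ ($K{\left(g \right)} = 2 + \sqrt{g + g} = 2 + \sqrt{2 g} = 2 + \sqrt{2} \sqrt{g}$)
$C{\left(k \right)} = 4$ ($C{\left(k \right)} = 6 \cdot 1 - 2 = 6 - 2 = 4$)
$\left(-36 - \frac{1}{C{\left(2 \right)} + K{\left(5 \right)}}\right) \left(-14 + 17 \left(-9\right)\right) = \left(-36 - \frac{1}{4 + \left(2 + \sqrt{2} \sqrt{5}\right)}\right) \left(-14 + 17 \left(-9\right)\right) = \left(-36 - \frac{1}{4 + \left(2 + \sqrt{10}\right)}\right) \left(-14 - 153\right) = \left(-36 - \frac{1}{6 + \sqrt{10}}\right) \left(-167\right) = 6012 + \frac{167}{6 + \sqrt{10}}$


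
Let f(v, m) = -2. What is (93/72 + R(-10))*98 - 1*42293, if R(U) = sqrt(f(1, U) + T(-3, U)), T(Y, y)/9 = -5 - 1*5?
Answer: -505997/12 + 196*I*sqrt(23) ≈ -42166.0 + 939.98*I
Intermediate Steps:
T(Y, y) = -90 (T(Y, y) = 9*(-5 - 1*5) = 9*(-5 - 5) = 9*(-10) = -90)
R(U) = 2*I*sqrt(23) (R(U) = sqrt(-2 - 90) = sqrt(-92) = 2*I*sqrt(23))
(93/72 + R(-10))*98 - 1*42293 = (93/72 + 2*I*sqrt(23))*98 - 1*42293 = (93*(1/72) + 2*I*sqrt(23))*98 - 42293 = (31/24 + 2*I*sqrt(23))*98 - 42293 = (1519/12 + 196*I*sqrt(23)) - 42293 = -505997/12 + 196*I*sqrt(23)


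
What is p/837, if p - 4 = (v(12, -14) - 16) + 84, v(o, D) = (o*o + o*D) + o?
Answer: 20/279 ≈ 0.071685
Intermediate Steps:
v(o, D) = o + o² + D*o (v(o, D) = (o² + D*o) + o = o + o² + D*o)
p = 60 (p = 4 + ((12*(1 - 14 + 12) - 16) + 84) = 4 + ((12*(-1) - 16) + 84) = 4 + ((-12 - 16) + 84) = 4 + (-28 + 84) = 4 + 56 = 60)
p/837 = 60/837 = 60*(1/837) = 20/279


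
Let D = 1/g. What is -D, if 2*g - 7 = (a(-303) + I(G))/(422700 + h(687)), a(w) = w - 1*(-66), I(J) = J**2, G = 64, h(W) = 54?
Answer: -845508/2963137 ≈ -0.28534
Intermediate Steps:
a(w) = 66 + w (a(w) = w + 66 = 66 + w)
g = 2963137/845508 (g = 7/2 + (((66 - 303) + 64**2)/(422700 + 54))/2 = 7/2 + ((-237 + 4096)/422754)/2 = 7/2 + (3859*(1/422754))/2 = 7/2 + (1/2)*(3859/422754) = 7/2 + 3859/845508 = 2963137/845508 ≈ 3.5046)
D = 845508/2963137 (D = 1/(2963137/845508) = 845508/2963137 ≈ 0.28534)
-D = -1*845508/2963137 = -845508/2963137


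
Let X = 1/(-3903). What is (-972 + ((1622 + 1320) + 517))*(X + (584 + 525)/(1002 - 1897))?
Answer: -3589007938/1164395 ≈ -3082.3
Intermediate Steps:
X = -1/3903 ≈ -0.00025621
(-972 + ((1622 + 1320) + 517))*(X + (584 + 525)/(1002 - 1897)) = (-972 + ((1622 + 1320) + 517))*(-1/3903 + (584 + 525)/(1002 - 1897)) = (-972 + (2942 + 517))*(-1/3903 + 1109/(-895)) = (-972 + 3459)*(-1/3903 + 1109*(-1/895)) = 2487*(-1/3903 - 1109/895) = 2487*(-4329322/3493185) = -3589007938/1164395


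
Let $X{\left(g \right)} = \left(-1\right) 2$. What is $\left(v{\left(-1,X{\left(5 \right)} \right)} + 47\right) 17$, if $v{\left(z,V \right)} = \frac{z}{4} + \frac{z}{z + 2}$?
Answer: $\frac{3111}{4} \approx 777.75$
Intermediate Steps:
$X{\left(g \right)} = -2$
$v{\left(z,V \right)} = \frac{z}{4} + \frac{z}{2 + z}$ ($v{\left(z,V \right)} = z \frac{1}{4} + \frac{z}{2 + z} = \frac{z}{4} + \frac{z}{2 + z}$)
$\left(v{\left(-1,X{\left(5 \right)} \right)} + 47\right) 17 = \left(\frac{1}{4} \left(-1\right) \frac{1}{2 - 1} \left(6 - 1\right) + 47\right) 17 = \left(\frac{1}{4} \left(-1\right) 1^{-1} \cdot 5 + 47\right) 17 = \left(\frac{1}{4} \left(-1\right) 1 \cdot 5 + 47\right) 17 = \left(- \frac{5}{4} + 47\right) 17 = \frac{183}{4} \cdot 17 = \frac{3111}{4}$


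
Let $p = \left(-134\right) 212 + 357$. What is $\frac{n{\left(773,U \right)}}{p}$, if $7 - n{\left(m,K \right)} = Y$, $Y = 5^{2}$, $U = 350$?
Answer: $\frac{18}{28051} \approx 0.00064169$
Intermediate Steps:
$Y = 25$
$n{\left(m,K \right)} = -18$ ($n{\left(m,K \right)} = 7 - 25 = -18$)
$p = -28051$ ($p = -28408 + 357 = -28051$)
$\frac{n{\left(773,U \right)}}{p} = - \frac{18}{-28051} = \left(-18\right) \left(- \frac{1}{28051}\right) = \frac{18}{28051}$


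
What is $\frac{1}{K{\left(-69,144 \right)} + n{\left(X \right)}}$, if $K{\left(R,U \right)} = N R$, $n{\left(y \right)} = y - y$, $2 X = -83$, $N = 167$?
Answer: $- \frac{1}{11523} \approx -8.6783 \cdot 10^{-5}$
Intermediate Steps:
$X = - \frac{83}{2}$ ($X = \frac{1}{2} \left(-83\right) = - \frac{83}{2} \approx -41.5$)
$n{\left(y \right)} = 0$
$K{\left(R,U \right)} = 167 R$
$\frac{1}{K{\left(-69,144 \right)} + n{\left(X \right)}} = \frac{1}{167 \left(-69\right) + 0} = \frac{1}{-11523 + 0} = \frac{1}{-11523} = - \frac{1}{11523}$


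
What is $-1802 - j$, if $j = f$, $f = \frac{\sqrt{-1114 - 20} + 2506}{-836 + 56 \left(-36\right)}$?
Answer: $- \frac{2568399}{1426} + \frac{9 i \sqrt{14}}{2852} \approx -1801.1 + 0.011807 i$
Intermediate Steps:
$f = - \frac{1253}{1426} - \frac{9 i \sqrt{14}}{2852}$ ($f = \frac{\sqrt{-1134} + 2506}{-836 - 2016} = \frac{9 i \sqrt{14} + 2506}{-2852} = \left(2506 + 9 i \sqrt{14}\right) \left(- \frac{1}{2852}\right) = - \frac{1253}{1426} - \frac{9 i \sqrt{14}}{2852} \approx -0.87868 - 0.011807 i$)
$j = - \frac{1253}{1426} - \frac{9 i \sqrt{14}}{2852} \approx -0.87868 - 0.011807 i$
$-1802 - j = -1802 - \left(- \frac{1253}{1426} - \frac{9 i \sqrt{14}}{2852}\right) = -1802 + \left(\frac{1253}{1426} + \frac{9 i \sqrt{14}}{2852}\right) = - \frac{2568399}{1426} + \frac{9 i \sqrt{14}}{2852}$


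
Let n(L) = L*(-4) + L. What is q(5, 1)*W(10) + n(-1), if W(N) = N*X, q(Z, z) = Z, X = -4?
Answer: -197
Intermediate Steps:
n(L) = -3*L (n(L) = -4*L + L = -3*L)
W(N) = -4*N (W(N) = N*(-4) = -4*N)
q(5, 1)*W(10) + n(-1) = 5*(-4*10) - 3*(-1) = 5*(-40) + 3 = -200 + 3 = -197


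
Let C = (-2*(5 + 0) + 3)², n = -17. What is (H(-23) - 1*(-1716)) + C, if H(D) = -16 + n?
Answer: 1732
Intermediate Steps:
H(D) = -33 (H(D) = -16 - 17 = -33)
C = 49 (C = (-2*5 + 3)² = (-10 + 3)² = (-7)² = 49)
(H(-23) - 1*(-1716)) + C = (-33 - 1*(-1716)) + 49 = (-33 + 1716) + 49 = 1683 + 49 = 1732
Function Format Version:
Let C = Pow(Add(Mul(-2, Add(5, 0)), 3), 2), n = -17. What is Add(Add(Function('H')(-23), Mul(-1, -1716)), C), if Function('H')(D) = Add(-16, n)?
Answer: 1732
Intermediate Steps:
Function('H')(D) = -33 (Function('H')(D) = Add(-16, -17) = -33)
C = 49 (C = Pow(Add(Mul(-2, 5), 3), 2) = Pow(Add(-10, 3), 2) = Pow(-7, 2) = 49)
Add(Add(Function('H')(-23), Mul(-1, -1716)), C) = Add(Add(-33, Mul(-1, -1716)), 49) = Add(Add(-33, 1716), 49) = Add(1683, 49) = 1732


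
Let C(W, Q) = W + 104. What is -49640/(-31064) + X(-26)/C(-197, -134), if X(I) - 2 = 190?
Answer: -56157/120373 ≈ -0.46653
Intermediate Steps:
X(I) = 192 (X(I) = 2 + 190 = 192)
C(W, Q) = 104 + W
-49640/(-31064) + X(-26)/C(-197, -134) = -49640/(-31064) + 192/(104 - 197) = -49640*(-1/31064) + 192/(-93) = 6205/3883 + 192*(-1/93) = 6205/3883 - 64/31 = -56157/120373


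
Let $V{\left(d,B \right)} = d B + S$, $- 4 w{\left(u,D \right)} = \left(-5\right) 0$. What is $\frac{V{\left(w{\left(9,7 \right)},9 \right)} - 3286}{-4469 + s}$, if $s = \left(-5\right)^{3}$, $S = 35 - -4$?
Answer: $\frac{3247}{4594} \approx 0.70679$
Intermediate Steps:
$S = 39$ ($S = 35 + 4 = 39$)
$w{\left(u,D \right)} = 0$ ($w{\left(u,D \right)} = - \frac{\left(-5\right) 0}{4} = \left(- \frac{1}{4}\right) 0 = 0$)
$s = -125$
$V{\left(d,B \right)} = 39 + B d$ ($V{\left(d,B \right)} = d B + 39 = B d + 39 = 39 + B d$)
$\frac{V{\left(w{\left(9,7 \right)},9 \right)} - 3286}{-4469 + s} = \frac{\left(39 + 9 \cdot 0\right) - 3286}{-4469 - 125} = \frac{\left(39 + 0\right) - 3286}{-4594} = \left(39 - 3286\right) \left(- \frac{1}{4594}\right) = \left(-3247\right) \left(- \frac{1}{4594}\right) = \frac{3247}{4594}$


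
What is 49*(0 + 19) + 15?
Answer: 946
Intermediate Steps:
49*(0 + 19) + 15 = 49*19 + 15 = 931 + 15 = 946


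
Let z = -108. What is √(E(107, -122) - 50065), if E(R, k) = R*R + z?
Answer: 2*I*√9681 ≈ 196.78*I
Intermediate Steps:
E(R, k) = -108 + R² (E(R, k) = R*R - 108 = R² - 108 = -108 + R²)
√(E(107, -122) - 50065) = √((-108 + 107²) - 50065) = √((-108 + 11449) - 50065) = √(11341 - 50065) = √(-38724) = 2*I*√9681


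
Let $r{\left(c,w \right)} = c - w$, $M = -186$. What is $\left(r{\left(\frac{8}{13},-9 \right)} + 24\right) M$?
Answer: $- \frac{81282}{13} \approx -6252.5$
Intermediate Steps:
$\left(r{\left(\frac{8}{13},-9 \right)} + 24\right) M = \left(\left(\frac{8}{13} - -9\right) + 24\right) \left(-186\right) = \left(\left(8 \cdot \frac{1}{13} + 9\right) + 24\right) \left(-186\right) = \left(\left(\frac{8}{13} + 9\right) + 24\right) \left(-186\right) = \left(\frac{125}{13} + 24\right) \left(-186\right) = \frac{437}{13} \left(-186\right) = - \frac{81282}{13}$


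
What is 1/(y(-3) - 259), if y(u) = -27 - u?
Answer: -1/283 ≈ -0.0035336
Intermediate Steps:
1/(y(-3) - 259) = 1/((-27 - 1*(-3)) - 259) = 1/((-27 + 3) - 259) = 1/(-24 - 259) = 1/(-283) = -1/283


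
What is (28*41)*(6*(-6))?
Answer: -41328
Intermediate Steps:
(28*41)*(6*(-6)) = 1148*(-36) = -41328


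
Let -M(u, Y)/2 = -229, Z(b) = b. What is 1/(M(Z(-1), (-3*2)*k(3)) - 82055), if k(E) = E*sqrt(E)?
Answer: -1/81597 ≈ -1.2255e-5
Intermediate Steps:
k(E) = E**(3/2)
M(u, Y) = 458 (M(u, Y) = -2*(-229) = 458)
1/(M(Z(-1), (-3*2)*k(3)) - 82055) = 1/(458 - 82055) = 1/(-81597) = -1/81597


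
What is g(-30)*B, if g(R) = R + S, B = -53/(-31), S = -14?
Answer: -2332/31 ≈ -75.226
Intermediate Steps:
B = 53/31 (B = -53*(-1/31) = 53/31 ≈ 1.7097)
g(R) = -14 + R (g(R) = R - 14 = -14 + R)
g(-30)*B = (-14 - 30)*(53/31) = -44*53/31 = -2332/31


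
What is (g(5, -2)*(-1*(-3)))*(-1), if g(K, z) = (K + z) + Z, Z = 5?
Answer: -24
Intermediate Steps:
g(K, z) = 5 + K + z (g(K, z) = (K + z) + 5 = 5 + K + z)
(g(5, -2)*(-1*(-3)))*(-1) = ((5 + 5 - 2)*(-1*(-3)))*(-1) = (8*3)*(-1) = 24*(-1) = -24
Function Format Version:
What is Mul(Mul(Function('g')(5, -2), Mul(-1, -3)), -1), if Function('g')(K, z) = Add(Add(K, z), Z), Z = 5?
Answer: -24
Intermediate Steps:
Function('g')(K, z) = Add(5, K, z) (Function('g')(K, z) = Add(Add(K, z), 5) = Add(5, K, z))
Mul(Mul(Function('g')(5, -2), Mul(-1, -3)), -1) = Mul(Mul(Add(5, 5, -2), Mul(-1, -3)), -1) = Mul(Mul(8, 3), -1) = Mul(24, -1) = -24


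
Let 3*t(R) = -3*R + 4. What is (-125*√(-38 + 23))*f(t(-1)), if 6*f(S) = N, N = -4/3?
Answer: 250*I*√15/9 ≈ 107.58*I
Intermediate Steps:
N = -4/3 (N = -4*⅓ = -4/3 ≈ -1.3333)
t(R) = 4/3 - R (t(R) = (-3*R + 4)/3 = (4 - 3*R)/3 = 4/3 - R)
f(S) = -2/9 (f(S) = (⅙)*(-4/3) = -2/9)
(-125*√(-38 + 23))*f(t(-1)) = -125*√(-38 + 23)*(-2/9) = -125*I*√15*(-2/9) = 250*I*√15/9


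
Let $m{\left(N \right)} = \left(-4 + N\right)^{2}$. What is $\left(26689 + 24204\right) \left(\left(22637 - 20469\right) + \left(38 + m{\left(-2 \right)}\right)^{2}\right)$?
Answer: $389026092$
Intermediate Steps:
$\left(26689 + 24204\right) \left(\left(22637 - 20469\right) + \left(38 + m{\left(-2 \right)}\right)^{2}\right) = \left(26689 + 24204\right) \left(\left(22637 - 20469\right) + \left(38 + \left(-4 - 2\right)^{2}\right)^{2}\right) = 50893 \left(2168 + \left(38 + \left(-6\right)^{2}\right)^{2}\right) = 50893 \left(2168 + \left(38 + 36\right)^{2}\right) = 50893 \left(2168 + 74^{2}\right) = 50893 \left(2168 + 5476\right) = 50893 \cdot 7644 = 389026092$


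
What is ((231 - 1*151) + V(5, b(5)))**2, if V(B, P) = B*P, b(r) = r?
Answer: 11025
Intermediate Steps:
((231 - 1*151) + V(5, b(5)))**2 = ((231 - 1*151) + 5*5)**2 = ((231 - 151) + 25)**2 = (80 + 25)**2 = 105**2 = 11025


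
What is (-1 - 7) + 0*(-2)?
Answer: -8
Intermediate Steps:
(-1 - 7) + 0*(-2) = -8 + 0 = -8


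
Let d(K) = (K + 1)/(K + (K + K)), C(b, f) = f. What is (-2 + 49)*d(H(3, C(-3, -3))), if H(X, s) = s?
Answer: 94/9 ≈ 10.444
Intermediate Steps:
d(K) = (1 + K)/(3*K) (d(K) = (1 + K)/(K + 2*K) = (1 + K)/((3*K)) = (1 + K)*(1/(3*K)) = (1 + K)/(3*K))
(-2 + 49)*d(H(3, C(-3, -3))) = (-2 + 49)*((⅓)*(1 - 3)/(-3)) = 47*((⅓)*(-⅓)*(-2)) = 47*(2/9) = 94/9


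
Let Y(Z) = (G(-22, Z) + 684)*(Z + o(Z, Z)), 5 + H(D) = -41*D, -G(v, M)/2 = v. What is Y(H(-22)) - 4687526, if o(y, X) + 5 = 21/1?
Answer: -4022862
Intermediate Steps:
G(v, M) = -2*v
o(y, X) = 16 (o(y, X) = -5 + 21/1 = -5 + 21*1 = -5 + 21 = 16)
H(D) = -5 - 41*D
Y(Z) = 11648 + 728*Z (Y(Z) = (-2*(-22) + 684)*(Z + 16) = (44 + 684)*(16 + Z) = 728*(16 + Z) = 11648 + 728*Z)
Y(H(-22)) - 4687526 = (11648 + 728*(-5 - 41*(-22))) - 4687526 = (11648 + 728*(-5 + 902)) - 4687526 = (11648 + 728*897) - 4687526 = (11648 + 653016) - 4687526 = 664664 - 4687526 = -4022862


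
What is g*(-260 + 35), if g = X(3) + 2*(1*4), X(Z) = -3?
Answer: -1125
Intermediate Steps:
g = 5 (g = -3 + 2*(1*4) = -3 + 2*4 = -3 + 8 = 5)
g*(-260 + 35) = 5*(-260 + 35) = 5*(-225) = -1125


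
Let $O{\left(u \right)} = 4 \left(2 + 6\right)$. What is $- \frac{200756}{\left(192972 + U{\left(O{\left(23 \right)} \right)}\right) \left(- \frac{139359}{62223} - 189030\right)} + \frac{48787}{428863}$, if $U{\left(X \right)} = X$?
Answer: $\frac{1318557185688123294}{11590240003788769097} \approx 0.11376$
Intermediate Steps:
$O{\left(u \right)} = 32$ ($O{\left(u \right)} = 4 \cdot 8 = 32$)
$- \frac{200756}{\left(192972 + U{\left(O{\left(23 \right)} \right)}\right) \left(- \frac{139359}{62223} - 189030\right)} + \frac{48787}{428863} = - \frac{200756}{\left(192972 + 32\right) \left(- \frac{139359}{62223} - 189030\right)} + \frac{48787}{428863} = - \frac{200756}{193004 \left(\left(-139359\right) \frac{1}{62223} - 189030\right)} + 48787 \cdot \frac{1}{428863} = - \frac{200756}{193004 \left(- \frac{46453}{20741} - 189030\right)} + \frac{48787}{428863} = - \frac{200756}{193004 \left(- \frac{3920717683}{20741}\right)} + \frac{48787}{428863} = - \frac{200756}{- \frac{108102027955676}{2963}} + \frac{48787}{428863} = \left(-200756\right) \left(- \frac{2963}{108102027955676}\right) + \frac{48787}{428863} = \frac{148710007}{27025506988919} + \frac{48787}{428863} = \frac{1318557185688123294}{11590240003788769097}$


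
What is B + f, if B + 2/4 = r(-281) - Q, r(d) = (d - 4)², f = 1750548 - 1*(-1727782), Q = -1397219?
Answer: 9913547/2 ≈ 4.9568e+6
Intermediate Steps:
f = 3478330 (f = 1750548 + 1727782 = 3478330)
r(d) = (-4 + d)²
B = 2956887/2 (B = -½ + ((-4 - 281)² - 1*(-1397219)) = -½ + ((-285)² + 1397219) = -½ + (81225 + 1397219) = -½ + 1478444 = 2956887/2 ≈ 1.4784e+6)
B + f = 2956887/2 + 3478330 = 9913547/2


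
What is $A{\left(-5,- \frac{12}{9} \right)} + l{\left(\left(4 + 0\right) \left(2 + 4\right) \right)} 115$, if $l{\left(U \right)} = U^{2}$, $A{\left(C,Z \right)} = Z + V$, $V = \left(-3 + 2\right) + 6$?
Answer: $\frac{198731}{3} \approx 66244.0$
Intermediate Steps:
$V = 5$ ($V = -1 + 6 = 5$)
$A{\left(C,Z \right)} = 5 + Z$ ($A{\left(C,Z \right)} = Z + 5 = 5 + Z$)
$A{\left(-5,- \frac{12}{9} \right)} + l{\left(\left(4 + 0\right) \left(2 + 4\right) \right)} 115 = \left(5 - \frac{12}{9}\right) + \left(\left(4 + 0\right) \left(2 + 4\right)\right)^{2} \cdot 115 = \left(5 - \frac{4}{3}\right) + \left(4 \cdot 6\right)^{2} \cdot 115 = \left(5 - \frac{4}{3}\right) + 24^{2} \cdot 115 = \frac{11}{3} + 576 \cdot 115 = \frac{11}{3} + 66240 = \frac{198731}{3}$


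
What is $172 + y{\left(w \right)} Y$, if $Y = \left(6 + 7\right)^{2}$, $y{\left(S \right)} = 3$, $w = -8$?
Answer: $679$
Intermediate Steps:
$Y = 169$ ($Y = 13^{2} = 169$)
$172 + y{\left(w \right)} Y = 172 + 3 \cdot 169 = 172 + 507 = 679$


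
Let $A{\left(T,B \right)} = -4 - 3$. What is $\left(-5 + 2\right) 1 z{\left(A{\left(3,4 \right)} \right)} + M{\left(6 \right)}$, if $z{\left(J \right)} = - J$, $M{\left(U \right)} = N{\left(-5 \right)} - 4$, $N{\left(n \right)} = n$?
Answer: $-30$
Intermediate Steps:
$A{\left(T,B \right)} = -7$ ($A{\left(T,B \right)} = -4 - 3 = -7$)
$M{\left(U \right)} = -9$ ($M{\left(U \right)} = -5 - 4 = -9$)
$\left(-5 + 2\right) 1 z{\left(A{\left(3,4 \right)} \right)} + M{\left(6 \right)} = \left(-5 + 2\right) 1 \left(\left(-1\right) \left(-7\right)\right) - 9 = \left(-3\right) 1 \cdot 7 - 9 = \left(-3\right) 7 - 9 = -21 - 9 = -30$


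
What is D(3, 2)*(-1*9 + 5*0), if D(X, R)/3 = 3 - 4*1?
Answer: 27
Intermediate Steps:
D(X, R) = -3 (D(X, R) = 3*(3 - 4*1) = 3*(3 - 4) = 3*(-1) = -3)
D(3, 2)*(-1*9 + 5*0) = -3*(-1*9 + 5*0) = -3*(-9 + 0) = -3*(-9) = 27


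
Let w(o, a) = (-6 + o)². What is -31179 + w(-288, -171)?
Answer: 55257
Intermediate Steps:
-31179 + w(-288, -171) = -31179 + (-6 - 288)² = -31179 + (-294)² = -31179 + 86436 = 55257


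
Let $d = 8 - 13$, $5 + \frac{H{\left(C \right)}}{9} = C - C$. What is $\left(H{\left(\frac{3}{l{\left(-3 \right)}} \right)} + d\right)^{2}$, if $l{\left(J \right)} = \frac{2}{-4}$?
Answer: $2500$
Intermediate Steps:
$l{\left(J \right)} = - \frac{1}{2}$ ($l{\left(J \right)} = 2 \left(- \frac{1}{4}\right) = - \frac{1}{2}$)
$H{\left(C \right)} = -45$ ($H{\left(C \right)} = -45 + 9 \left(C - C\right) = -45 + 9 \cdot 0 = -45 + 0 = -45$)
$d = -5$
$\left(H{\left(\frac{3}{l{\left(-3 \right)}} \right)} + d\right)^{2} = \left(-45 - 5\right)^{2} = \left(-50\right)^{2} = 2500$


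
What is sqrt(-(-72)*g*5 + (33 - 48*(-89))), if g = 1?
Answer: sqrt(4665) ≈ 68.301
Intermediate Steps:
sqrt(-(-72)*g*5 + (33 - 48*(-89))) = sqrt(-(-72)*5 + (33 - 48*(-89))) = sqrt(-12*(-6)*5 + (33 + 4272)) = sqrt(72*5 + 4305) = sqrt(360 + 4305) = sqrt(4665)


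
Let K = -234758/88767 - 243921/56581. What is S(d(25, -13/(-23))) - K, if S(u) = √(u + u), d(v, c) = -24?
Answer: 4990711115/717503661 + 4*I*√3 ≈ 6.9557 + 6.9282*I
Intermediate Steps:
S(u) = √2*√u (S(u) = √(2*u) = √2*√u)
K = -4990711115/717503661 (K = -234758*1/88767 - 243921*1/56581 = -234758/88767 - 243921/56581 = -4990711115/717503661 ≈ -6.9557)
S(d(25, -13/(-23))) - K = √2*√(-24) - 1*(-4990711115/717503661) = √2*(2*I*√6) + 4990711115/717503661 = 4*I*√3 + 4990711115/717503661 = 4990711115/717503661 + 4*I*√3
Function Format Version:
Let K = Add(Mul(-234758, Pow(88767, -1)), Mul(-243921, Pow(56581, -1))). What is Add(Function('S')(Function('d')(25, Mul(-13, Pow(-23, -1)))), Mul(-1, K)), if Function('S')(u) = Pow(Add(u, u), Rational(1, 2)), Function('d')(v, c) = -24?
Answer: Add(Rational(4990711115, 717503661), Mul(4, I, Pow(3, Rational(1, 2)))) ≈ Add(6.9557, Mul(6.9282, I))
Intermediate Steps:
Function('S')(u) = Mul(Pow(2, Rational(1, 2)), Pow(u, Rational(1, 2))) (Function('S')(u) = Pow(Mul(2, u), Rational(1, 2)) = Mul(Pow(2, Rational(1, 2)), Pow(u, Rational(1, 2))))
K = Rational(-4990711115, 717503661) (K = Add(Mul(-234758, Rational(1, 88767)), Mul(-243921, Rational(1, 56581))) = Add(Rational(-234758, 88767), Rational(-243921, 56581)) = Rational(-4990711115, 717503661) ≈ -6.9557)
Add(Function('S')(Function('d')(25, Mul(-13, Pow(-23, -1)))), Mul(-1, K)) = Add(Mul(Pow(2, Rational(1, 2)), Pow(-24, Rational(1, 2))), Mul(-1, Rational(-4990711115, 717503661))) = Add(Mul(Pow(2, Rational(1, 2)), Mul(2, I, Pow(6, Rational(1, 2)))), Rational(4990711115, 717503661)) = Add(Mul(4, I, Pow(3, Rational(1, 2))), Rational(4990711115, 717503661)) = Add(Rational(4990711115, 717503661), Mul(4, I, Pow(3, Rational(1, 2))))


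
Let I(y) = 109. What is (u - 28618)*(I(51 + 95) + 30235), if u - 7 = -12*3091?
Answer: -1993691832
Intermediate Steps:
u = -37085 (u = 7 - 12*3091 = 7 - 37092 = -37085)
(u - 28618)*(I(51 + 95) + 30235) = (-37085 - 28618)*(109 + 30235) = -65703*30344 = -1993691832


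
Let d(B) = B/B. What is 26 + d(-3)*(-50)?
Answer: -24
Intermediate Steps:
d(B) = 1
26 + d(-3)*(-50) = 26 + 1*(-50) = 26 - 50 = -24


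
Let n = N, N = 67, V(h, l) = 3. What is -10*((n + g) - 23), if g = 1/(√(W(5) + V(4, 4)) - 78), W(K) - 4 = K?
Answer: -222575/506 + 5*√3/1518 ≈ -439.87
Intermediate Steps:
W(K) = 4 + K
g = 1/(-78 + 2*√3) (g = 1/(√((4 + 5) + 3) - 78) = 1/(√(9 + 3) - 78) = 1/(√12 - 78) = 1/(2*√3 - 78) = 1/(-78 + 2*√3) ≈ -0.013416)
n = 67
-10*((n + g) - 23) = -10*((67 + (-13/1012 - √3/3036)) - 23) = -10*((67791/1012 - √3/3036) - 23) = -10*(44515/1012 - √3/3036) = -222575/506 + 5*√3/1518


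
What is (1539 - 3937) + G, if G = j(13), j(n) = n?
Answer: -2385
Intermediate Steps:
G = 13
(1539 - 3937) + G = (1539 - 3937) + 13 = -2398 + 13 = -2385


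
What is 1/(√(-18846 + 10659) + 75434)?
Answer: 75434/5690296543 - I*√8187/5690296543 ≈ 1.3257e-5 - 1.5901e-8*I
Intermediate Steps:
1/(√(-18846 + 10659) + 75434) = 1/(√(-8187) + 75434) = 1/(I*√8187 + 75434) = 1/(75434 + I*√8187)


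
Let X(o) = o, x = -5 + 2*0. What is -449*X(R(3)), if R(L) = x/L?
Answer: 2245/3 ≈ 748.33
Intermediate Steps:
x = -5 (x = -5 + 0 = -5)
R(L) = -5/L
-449*X(R(3)) = -(-2245)/3 = -449*(-5/3) = 2245/3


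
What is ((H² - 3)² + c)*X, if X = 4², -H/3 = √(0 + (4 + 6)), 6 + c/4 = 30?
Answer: 122640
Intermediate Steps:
c = 96 (c = -24 + 4*30 = -24 + 120 = 96)
H = -3*√10 (H = -3*√(0 + (4 + 6)) = -3*√(0 + 10) = -3*√10 ≈ -9.4868)
X = 16
((H² - 3)² + c)*X = (((-3*√10)² - 3)² + 96)*16 = ((90 - 3)² + 96)*16 = (87² + 96)*16 = (7569 + 96)*16 = 7665*16 = 122640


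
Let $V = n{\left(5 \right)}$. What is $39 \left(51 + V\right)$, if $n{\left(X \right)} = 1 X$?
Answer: $2184$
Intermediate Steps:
$n{\left(X \right)} = X$
$V = 5$
$39 \left(51 + V\right) = 39 \left(51 + 5\right) = 39 \cdot 56 = 2184$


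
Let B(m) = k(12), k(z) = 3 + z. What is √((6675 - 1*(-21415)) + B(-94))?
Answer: √28105 ≈ 167.65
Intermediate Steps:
B(m) = 15 (B(m) = 3 + 12 = 15)
√((6675 - 1*(-21415)) + B(-94)) = √((6675 - 1*(-21415)) + 15) = √((6675 + 21415) + 15) = √(28090 + 15) = √28105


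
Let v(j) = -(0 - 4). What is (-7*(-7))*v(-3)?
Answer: 196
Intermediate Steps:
v(j) = 4 (v(j) = -1*(-4) = 4)
(-7*(-7))*v(-3) = -7*(-7)*4 = 49*4 = 196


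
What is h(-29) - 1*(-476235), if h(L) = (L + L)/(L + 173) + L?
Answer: 34286803/72 ≈ 4.7621e+5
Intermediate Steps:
h(L) = L + 2*L/(173 + L) (h(L) = (2*L)/(173 + L) + L = 2*L/(173 + L) + L = L + 2*L/(173 + L))
h(-29) - 1*(-476235) = -29*(175 - 29)/(173 - 29) - 1*(-476235) = -29*146/144 + 476235 = -29*1/144*146 + 476235 = -2117/72 + 476235 = 34286803/72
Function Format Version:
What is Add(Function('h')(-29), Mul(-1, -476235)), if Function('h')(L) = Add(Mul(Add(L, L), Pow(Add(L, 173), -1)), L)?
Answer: Rational(34286803, 72) ≈ 4.7621e+5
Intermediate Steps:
Function('h')(L) = Add(L, Mul(2, L, Pow(Add(173, L), -1))) (Function('h')(L) = Add(Mul(Mul(2, L), Pow(Add(173, L), -1)), L) = Add(Mul(2, L, Pow(Add(173, L), -1)), L) = Add(L, Mul(2, L, Pow(Add(173, L), -1))))
Add(Function('h')(-29), Mul(-1, -476235)) = Add(Mul(-29, Pow(Add(173, -29), -1), Add(175, -29)), Mul(-1, -476235)) = Add(Mul(-29, Pow(144, -1), 146), 476235) = Add(Mul(-29, Rational(1, 144), 146), 476235) = Add(Rational(-2117, 72), 476235) = Rational(34286803, 72)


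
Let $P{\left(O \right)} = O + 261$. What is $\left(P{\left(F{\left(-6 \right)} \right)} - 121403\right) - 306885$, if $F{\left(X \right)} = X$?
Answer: $-428033$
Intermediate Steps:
$P{\left(O \right)} = 261 + O$
$\left(P{\left(F{\left(-6 \right)} \right)} - 121403\right) - 306885 = \left(\left(261 - 6\right) - 121403\right) - 306885 = \left(255 - 121403\right) - 306885 = -121148 - 306885 = -428033$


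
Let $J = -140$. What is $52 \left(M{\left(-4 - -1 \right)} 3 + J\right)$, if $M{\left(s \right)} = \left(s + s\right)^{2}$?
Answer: $-1664$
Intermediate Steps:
$M{\left(s \right)} = 4 s^{2}$ ($M{\left(s \right)} = \left(2 s\right)^{2} = 4 s^{2}$)
$52 \left(M{\left(-4 - -1 \right)} 3 + J\right) = 52 \left(4 \left(-4 - -1\right)^{2} \cdot 3 - 140\right) = 52 \left(4 \left(-4 + 1\right)^{2} \cdot 3 - 140\right) = 52 \left(4 \left(-3\right)^{2} \cdot 3 - 140\right) = 52 \left(4 \cdot 9 \cdot 3 - 140\right) = 52 \left(36 \cdot 3 - 140\right) = 52 \left(108 - 140\right) = 52 \left(-32\right) = -1664$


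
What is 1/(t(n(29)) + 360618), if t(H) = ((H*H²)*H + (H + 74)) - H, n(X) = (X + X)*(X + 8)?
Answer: 1/21208935820548 ≈ 4.7150e-14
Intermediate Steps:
n(X) = 2*X*(8 + X) (n(X) = (2*X)*(8 + X) = 2*X*(8 + X))
t(H) = 74 + H⁴ (t(H) = (H³*H + (74 + H)) - H = (H⁴ + (74 + H)) - H = (74 + H + H⁴) - H = 74 + H⁴)
1/(t(n(29)) + 360618) = 1/((74 + (2*29*(8 + 29))⁴) + 360618) = 1/((74 + (2*29*37)⁴) + 360618) = 1/((74 + 2146⁴) + 360618) = 1/((74 + 21208935459856) + 360618) = 1/(21208935459930 + 360618) = 1/21208935820548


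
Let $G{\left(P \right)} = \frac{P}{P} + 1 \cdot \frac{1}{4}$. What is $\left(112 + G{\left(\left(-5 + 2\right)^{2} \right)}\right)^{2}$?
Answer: $\frac{205209}{16} \approx 12826.0$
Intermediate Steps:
$G{\left(P \right)} = \frac{5}{4}$ ($G{\left(P \right)} = 1 + 1 \cdot \frac{1}{4} = 1 + \frac{1}{4} = \frac{5}{4}$)
$\left(112 + G{\left(\left(-5 + 2\right)^{2} \right)}\right)^{2} = \left(112 + \frac{5}{4}\right)^{2} = \left(\frac{453}{4}\right)^{2} = \frac{205209}{16}$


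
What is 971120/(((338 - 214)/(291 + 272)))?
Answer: 136685140/31 ≈ 4.4092e+6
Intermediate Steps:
971120/(((338 - 214)/(291 + 272))) = 971120/((124/563)) = 971120/((124*(1/563))) = 971120/(124/563) = 971120*(563/124) = 136685140/31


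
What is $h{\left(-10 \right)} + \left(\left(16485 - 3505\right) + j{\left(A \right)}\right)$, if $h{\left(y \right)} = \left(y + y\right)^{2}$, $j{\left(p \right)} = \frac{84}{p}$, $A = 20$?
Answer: $\frac{66921}{5} \approx 13384.0$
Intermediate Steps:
$h{\left(y \right)} = 4 y^{2}$ ($h{\left(y \right)} = \left(2 y\right)^{2} = 4 y^{2}$)
$h{\left(-10 \right)} + \left(\left(16485 - 3505\right) + j{\left(A \right)}\right) = 4 \left(-10\right)^{2} + \left(\left(16485 - 3505\right) + \frac{84}{20}\right) = 4 \cdot 100 + \left(12980 + 84 \cdot \frac{1}{20}\right) = 400 + \left(12980 + \frac{21}{5}\right) = 400 + \frac{64921}{5} = \frac{66921}{5}$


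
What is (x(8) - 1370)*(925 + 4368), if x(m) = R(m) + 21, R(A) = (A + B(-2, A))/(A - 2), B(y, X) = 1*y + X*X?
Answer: -21235516/3 ≈ -7.0785e+6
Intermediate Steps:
B(y, X) = y + X²
R(A) = (-2 + A + A²)/(-2 + A) (R(A) = (A + (-2 + A²))/(A - 2) = (-2 + A + A²)/(-2 + A))
x(m) = 21 + (-2 + m + m²)/(-2 + m) (x(m) = (-2 + m + m²)/(-2 + m) + 21 = 21 + (-2 + m + m²)/(-2 + m))
(x(8) - 1370)*(925 + 4368) = ((-44 + 8² + 22*8)/(-2 + 8) - 1370)*(925 + 4368) = ((-44 + 64 + 176)/6 - 1370)*5293 = ((⅙)*196 - 1370)*5293 = (98/3 - 1370)*5293 = -4012/3*5293 = -21235516/3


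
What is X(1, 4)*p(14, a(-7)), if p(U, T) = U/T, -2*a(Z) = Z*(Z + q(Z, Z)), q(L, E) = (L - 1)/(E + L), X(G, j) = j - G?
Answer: -28/15 ≈ -1.8667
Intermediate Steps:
q(L, E) = (-1 + L)/(E + L)
a(Z) = -Z*(Z + (-1 + Z)/(2*Z))/2 (a(Z) = -Z*(Z + (-1 + Z)/(Z + Z))/2 = -Z*(Z + (-1 + Z)/((2*Z)))/2 = -Z*(Z + (1/(2*Z))*(-1 + Z))/2 = -Z*(Z + (-1 + Z)/(2*Z))/2)
X(1, 4)*p(14, a(-7)) = (4 - 1*1)*(14/(1/4 - 1/2*(-7)**2 - 1/4*(-7))) = (4 - 1)*(14/(1/4 - 1/2*49 + 7/4)) = 3*(14/(1/4 - 49/2 + 7/4)) = 3*(14/(-45/2)) = 3*(14*(-2/45)) = 3*(-28/45) = -28/15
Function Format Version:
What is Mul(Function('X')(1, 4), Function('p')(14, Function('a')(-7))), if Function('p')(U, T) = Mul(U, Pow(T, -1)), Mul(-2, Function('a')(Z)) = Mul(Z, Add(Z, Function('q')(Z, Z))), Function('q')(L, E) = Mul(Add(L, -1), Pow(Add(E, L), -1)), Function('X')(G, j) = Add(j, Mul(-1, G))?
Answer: Rational(-28, 15) ≈ -1.8667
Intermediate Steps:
Function('q')(L, E) = Mul(Pow(Add(E, L), -1), Add(-1, L)) (Function('q')(L, E) = Mul(Add(-1, L), Pow(Add(E, L), -1)) = Mul(Pow(Add(E, L), -1), Add(-1, L)))
Function('a')(Z) = Mul(Rational(-1, 2), Z, Add(Z, Mul(Rational(1, 2), Pow(Z, -1), Add(-1, Z)))) (Function('a')(Z) = Mul(Rational(-1, 2), Mul(Z, Add(Z, Mul(Pow(Add(Z, Z), -1), Add(-1, Z))))) = Mul(Rational(-1, 2), Mul(Z, Add(Z, Mul(Pow(Mul(2, Z), -1), Add(-1, Z))))) = Mul(Rational(-1, 2), Mul(Z, Add(Z, Mul(Mul(Rational(1, 2), Pow(Z, -1)), Add(-1, Z))))) = Mul(Rational(-1, 2), Mul(Z, Add(Z, Mul(Rational(1, 2), Pow(Z, -1), Add(-1, Z))))) = Mul(Rational(-1, 2), Z, Add(Z, Mul(Rational(1, 2), Pow(Z, -1), Add(-1, Z)))))
Mul(Function('X')(1, 4), Function('p')(14, Function('a')(-7))) = Mul(Add(4, Mul(-1, 1)), Mul(14, Pow(Add(Rational(1, 4), Mul(Rational(-1, 2), Pow(-7, 2)), Mul(Rational(-1, 4), -7)), -1))) = Mul(Add(4, -1), Mul(14, Pow(Add(Rational(1, 4), Mul(Rational(-1, 2), 49), Rational(7, 4)), -1))) = Mul(3, Mul(14, Pow(Add(Rational(1, 4), Rational(-49, 2), Rational(7, 4)), -1))) = Mul(3, Mul(14, Pow(Rational(-45, 2), -1))) = Mul(3, Mul(14, Rational(-2, 45))) = Mul(3, Rational(-28, 45)) = Rational(-28, 15)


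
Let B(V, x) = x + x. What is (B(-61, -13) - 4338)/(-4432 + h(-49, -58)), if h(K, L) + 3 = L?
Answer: 4364/4493 ≈ 0.97129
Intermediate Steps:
h(K, L) = -3 + L
B(V, x) = 2*x
(B(-61, -13) - 4338)/(-4432 + h(-49, -58)) = (2*(-13) - 4338)/(-4432 + (-3 - 58)) = (-26 - 4338)/(-4432 - 61) = -4364/(-4493) = -4364*(-1/4493) = 4364/4493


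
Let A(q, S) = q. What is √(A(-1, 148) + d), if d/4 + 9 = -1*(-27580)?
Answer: √110283 ≈ 332.09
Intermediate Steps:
d = 110284 (d = -36 + 4*(-1*(-27580)) = -36 + 4*27580 = -36 + 110320 = 110284)
√(A(-1, 148) + d) = √(-1 + 110284) = √110283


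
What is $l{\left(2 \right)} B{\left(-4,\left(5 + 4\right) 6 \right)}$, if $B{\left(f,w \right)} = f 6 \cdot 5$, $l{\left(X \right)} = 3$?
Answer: $-360$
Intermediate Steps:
$B{\left(f,w \right)} = 30 f$ ($B{\left(f,w \right)} = 6 f 5 = 30 f$)
$l{\left(2 \right)} B{\left(-4,\left(5 + 4\right) 6 \right)} = 3 \cdot 30 \left(-4\right) = 3 \left(-120\right) = -360$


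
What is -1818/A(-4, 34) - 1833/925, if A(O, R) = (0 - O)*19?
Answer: -910479/35150 ≈ -25.903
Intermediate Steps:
A(O, R) = -19*O (A(O, R) = -O*19 = -19*O)
-1818/A(-4, 34) - 1833/925 = -1818/((-19*(-4))) - 1833/925 = -1818/76 - 1833*1/925 = -1818*1/76 - 1833/925 = -909/38 - 1833/925 = -910479/35150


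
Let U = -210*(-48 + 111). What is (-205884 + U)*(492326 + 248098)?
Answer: -162237264336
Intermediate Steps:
U = -13230 (U = -210*63 = -13230)
(-205884 + U)*(492326 + 248098) = (-205884 - 13230)*(492326 + 248098) = -219114*740424 = -162237264336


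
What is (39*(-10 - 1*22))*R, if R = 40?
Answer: -49920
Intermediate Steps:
(39*(-10 - 1*22))*R = (39*(-10 - 1*22))*40 = (39*(-10 - 22))*40 = (39*(-32))*40 = -1248*40 = -49920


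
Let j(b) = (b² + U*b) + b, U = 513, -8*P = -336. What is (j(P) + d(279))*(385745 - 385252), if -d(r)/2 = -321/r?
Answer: 1070771350/93 ≈ 1.1514e+7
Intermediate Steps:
P = 42 (P = -⅛*(-336) = 42)
j(b) = b² + 514*b (j(b) = (b² + 513*b) + b = b² + 514*b)
d(r) = 642/r (d(r) = -(-642)/r = 642/r)
(j(P) + d(279))*(385745 - 385252) = (42*(514 + 42) + 642/279)*(385745 - 385252) = (42*556 + 642*(1/279))*493 = (23352 + 214/93)*493 = (2171950/93)*493 = 1070771350/93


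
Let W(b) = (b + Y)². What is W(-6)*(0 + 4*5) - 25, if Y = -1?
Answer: 955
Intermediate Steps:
W(b) = (-1 + b)² (W(b) = (b - 1)² = (-1 + b)²)
W(-6)*(0 + 4*5) - 25 = (-1 - 6)²*(0 + 4*5) - 25 = (-7)²*(0 + 20) - 25 = 49*20 - 25 = 980 - 25 = 955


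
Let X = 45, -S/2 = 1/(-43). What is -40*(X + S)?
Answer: -77480/43 ≈ -1801.9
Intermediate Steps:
S = 2/43 (S = -2/(-43) = -2*(-1/43) = 2/43 ≈ 0.046512)
-40*(X + S) = -40*(45 + 2/43) = -40*1937/43 = -77480/43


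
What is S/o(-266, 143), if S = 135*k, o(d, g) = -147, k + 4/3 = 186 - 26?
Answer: -1020/7 ≈ -145.71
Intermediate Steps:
k = 476/3 (k = -4/3 + (186 - 26) = -4/3 + 160 = 476/3 ≈ 158.67)
S = 21420 (S = 135*(476/3) = 21420)
S/o(-266, 143) = 21420/(-147) = 21420*(-1/147) = -1020/7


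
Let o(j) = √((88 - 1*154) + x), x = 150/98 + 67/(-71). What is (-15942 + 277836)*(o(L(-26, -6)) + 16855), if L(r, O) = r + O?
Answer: 4414223370 + 523788*I*√4039403/497 ≈ 4.4142e+9 + 2.1182e+6*I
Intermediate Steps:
x = 2042/3479 (x = 150*(1/98) + 67*(-1/71) = 75/49 - 67/71 = 2042/3479 ≈ 0.58695)
L(r, O) = O + r
o(j) = 2*I*√4039403/497 (o(j) = √((88 - 1*154) + 2042/3479) = √((88 - 154) + 2042/3479) = √(-66 + 2042/3479) = √(-227572/3479) = 2*I*√4039403/497)
(-15942 + 277836)*(o(L(-26, -6)) + 16855) = (-15942 + 277836)*(2*I*√4039403/497 + 16855) = 261894*(16855 + 2*I*√4039403/497) = 4414223370 + 523788*I*√4039403/497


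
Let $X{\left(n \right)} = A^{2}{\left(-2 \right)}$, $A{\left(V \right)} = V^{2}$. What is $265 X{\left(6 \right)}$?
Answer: $4240$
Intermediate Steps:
$X{\left(n \right)} = 16$ ($X{\left(n \right)} = \left(\left(-2\right)^{2}\right)^{2} = 4^{2} = 16$)
$265 X{\left(6 \right)} = 265 \cdot 16 = 4240$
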